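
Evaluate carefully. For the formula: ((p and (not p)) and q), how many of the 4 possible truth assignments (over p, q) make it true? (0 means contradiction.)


Check all 4 assignments:
p=0, q=0: 0
p=0, q=1: 0
p=1, q=0: 0
p=1, q=1: 0
Count of True = 0

0


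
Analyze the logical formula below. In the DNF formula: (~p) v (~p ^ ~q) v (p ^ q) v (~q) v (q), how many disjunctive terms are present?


A DNF formula is a disjunction of terms (conjunctions).
Terms are separated by v.
Counting the disjuncts: 5 terms.

5


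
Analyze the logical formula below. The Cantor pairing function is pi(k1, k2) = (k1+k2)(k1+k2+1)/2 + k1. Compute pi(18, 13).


k1 + k2 = 31
(k1+k2)(k1+k2+1)/2 = 31 * 32 / 2 = 496
pi = 496 + 18 = 514

514


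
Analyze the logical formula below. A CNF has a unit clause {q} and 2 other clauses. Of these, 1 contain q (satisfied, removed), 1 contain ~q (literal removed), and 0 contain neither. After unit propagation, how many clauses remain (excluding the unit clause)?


Satisfied (removed): 1
Shortened (remain): 1
Unchanged (remain): 0
Remaining = 1 + 0 = 1

1


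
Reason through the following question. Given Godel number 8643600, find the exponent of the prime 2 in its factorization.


Factorize 8643600 by dividing by 2 repeatedly.
Division steps: 2 divides 8643600 exactly 4 time(s).
Exponent of 2 = 4

4


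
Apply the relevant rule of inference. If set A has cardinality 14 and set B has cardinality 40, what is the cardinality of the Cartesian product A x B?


The Cartesian product A x B contains all ordered pairs (a, b).
|A x B| = |A| * |B| = 14 * 40 = 560

560


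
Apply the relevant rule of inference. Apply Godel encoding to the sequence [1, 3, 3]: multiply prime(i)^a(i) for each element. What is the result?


Encode each element as an exponent of the corresponding prime:
  2^1 = 2
  3^3 = 27
  5^3 = 125
Product = 2 * 27 * 125 = 6750

6750


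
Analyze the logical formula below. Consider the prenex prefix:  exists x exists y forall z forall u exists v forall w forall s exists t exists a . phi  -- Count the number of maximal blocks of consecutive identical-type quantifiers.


Quantifier-type sequence: E E A A E A A E E  (A=forall, E=exists)
Group into maximal same-type runs:
  Ex2 | Ax2 | Ex1 | Ax2 | Ex2
Number of blocks = 5

5


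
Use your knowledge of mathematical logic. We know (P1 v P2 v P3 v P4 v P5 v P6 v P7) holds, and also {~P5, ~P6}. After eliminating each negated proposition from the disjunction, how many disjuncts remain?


Original disjuncts (7): P1, P2, P3, P4, P5, P6, P7
Negated (eliminate): ~P5, ~P6
Remaining disjuncts: P1, P2, P3, P4, P7
Count = 7 - 2 = 5

5


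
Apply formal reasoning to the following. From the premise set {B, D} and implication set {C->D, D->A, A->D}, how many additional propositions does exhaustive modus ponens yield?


Initial facts: {B, D}
Apply modus ponens to closure:
  D and D->A  =>  A
Final known: {A, B, D}
New propositions: {A}
Count = 1

1


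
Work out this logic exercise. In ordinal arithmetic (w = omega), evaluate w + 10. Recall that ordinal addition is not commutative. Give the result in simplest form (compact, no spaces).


Compute w + 10.
Ordinal + is associative but NOT commutative; for finite n>0, n + w = w but w + n stays w+n.
w + 10 is already in normal form (a successor ordinal beyond w).
Result = w+10

w+10


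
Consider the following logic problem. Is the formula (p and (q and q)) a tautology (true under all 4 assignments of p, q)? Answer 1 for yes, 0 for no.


Check all 4 assignments:
p=0, q=0: 0
p=0, q=1: 0
p=1, q=0: 0
p=1, q=1: 1
Satisfying count = 1/4.
Tautology iff count = 4: no.

0


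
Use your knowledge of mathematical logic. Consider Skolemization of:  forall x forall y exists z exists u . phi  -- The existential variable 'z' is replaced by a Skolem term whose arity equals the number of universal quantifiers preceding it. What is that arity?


Quantifier prefix: forall x forall y exists z exists u
'z' is existentially quantified at position 3.
Universal variables preceding it: x, y
Skolem function arity = 2

2


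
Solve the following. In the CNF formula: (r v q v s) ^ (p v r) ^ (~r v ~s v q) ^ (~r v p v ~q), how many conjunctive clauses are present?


A CNF formula is a conjunction of clauses.
Clauses are separated by ^.
Counting the conjuncts: 4 clauses.

4


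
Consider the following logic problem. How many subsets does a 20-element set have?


The power set of a set with n elements has 2^n elements.
|P(S)| = 2^20 = 1048576

1048576


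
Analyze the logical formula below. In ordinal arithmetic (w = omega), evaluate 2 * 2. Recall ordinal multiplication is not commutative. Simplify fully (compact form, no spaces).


Compute 2 * 2.
Ordinal * is associative and left-distributive over +, but NOT commutative; for finite n>1, n*w = w but w*n stays w*n.
Both finite; ordinal * agrees with natural *: 2 * 2 = 4.
Result = 4

4


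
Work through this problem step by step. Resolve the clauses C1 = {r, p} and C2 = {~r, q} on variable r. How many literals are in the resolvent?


Remove r from C1 and ~r from C2.
C1 remainder: {p}
C2 remainder: {q}
Union (resolvent): {p, q}
Resolvent has 2 literal(s).

2


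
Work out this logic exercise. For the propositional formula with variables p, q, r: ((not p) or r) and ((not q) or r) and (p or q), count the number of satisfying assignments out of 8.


Evaluate all 8 assignments for p, q, r:
p=0, q=0, r=0: 0
p=0, q=0, r=1: 0
p=0, q=1, r=0: 0
p=0, q=1, r=1: 1
p=1, q=0, r=0: 0
p=1, q=0, r=1: 1
p=1, q=1, r=0: 0
p=1, q=1, r=1: 1
Satisfying count = 3

3


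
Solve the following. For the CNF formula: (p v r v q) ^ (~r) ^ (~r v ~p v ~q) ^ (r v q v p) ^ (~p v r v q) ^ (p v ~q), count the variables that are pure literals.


Check each variable for pure literal status:
p: mixed (not pure)
q: mixed (not pure)
r: mixed (not pure)
Pure literal count = 0

0


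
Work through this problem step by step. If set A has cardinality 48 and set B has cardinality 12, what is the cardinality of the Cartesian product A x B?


The Cartesian product A x B contains all ordered pairs (a, b).
|A x B| = |A| * |B| = 48 * 12 = 576

576


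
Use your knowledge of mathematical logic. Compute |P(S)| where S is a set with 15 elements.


The power set of a set with n elements has 2^n elements.
|P(S)| = 2^15 = 32768

32768


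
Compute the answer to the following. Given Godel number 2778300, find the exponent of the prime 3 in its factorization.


Factorize 2778300 by dividing by 3 repeatedly.
Division steps: 3 divides 2778300 exactly 4 time(s).
Exponent of 3 = 4

4


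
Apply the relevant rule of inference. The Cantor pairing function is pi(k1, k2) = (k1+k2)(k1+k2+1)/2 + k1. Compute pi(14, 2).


k1 + k2 = 16
(k1+k2)(k1+k2+1)/2 = 16 * 17 / 2 = 136
pi = 136 + 14 = 150

150


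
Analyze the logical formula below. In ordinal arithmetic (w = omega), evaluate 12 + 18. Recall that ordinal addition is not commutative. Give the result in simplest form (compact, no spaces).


Compute 12 + 18.
Ordinal + is associative but NOT commutative; for finite n>0, n + w = w but w + n stays w+n.
Both operands finite; ordinal + agrees with natural +: 12 + 18 = 30.
Result = 30

30


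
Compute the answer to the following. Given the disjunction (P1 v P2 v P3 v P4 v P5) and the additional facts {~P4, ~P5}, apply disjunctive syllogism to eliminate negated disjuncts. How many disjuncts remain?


Original disjuncts (5): P1, P2, P3, P4, P5
Negated (eliminate): ~P4, ~P5
Remaining disjuncts: P1, P2, P3
Count = 5 - 2 = 3

3


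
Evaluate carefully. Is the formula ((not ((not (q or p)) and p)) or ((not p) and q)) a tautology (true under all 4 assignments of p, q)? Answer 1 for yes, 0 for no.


Check all 4 assignments:
p=0, q=0: 1
p=0, q=1: 1
p=1, q=0: 1
p=1, q=1: 1
Satisfying count = 4/4.
Tautology iff count = 4: yes.

1


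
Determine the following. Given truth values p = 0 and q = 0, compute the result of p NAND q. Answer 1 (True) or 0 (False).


p = 0, q = 0
Operation: p NAND q
Evaluate: 0 NAND 0 = 1

1


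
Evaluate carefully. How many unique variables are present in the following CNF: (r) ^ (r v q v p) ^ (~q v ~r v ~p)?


Identify each variable that appears in the formula.
Variables found: p, q, r
Count = 3

3


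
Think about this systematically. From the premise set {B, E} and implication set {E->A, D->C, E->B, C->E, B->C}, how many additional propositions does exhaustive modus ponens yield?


Initial facts: {B, E}
Apply modus ponens to closure:
  E and E->A  =>  A
  B and B->C  =>  C
Final known: {A, B, C, E}
New propositions: {A, C}
Count = 2

2


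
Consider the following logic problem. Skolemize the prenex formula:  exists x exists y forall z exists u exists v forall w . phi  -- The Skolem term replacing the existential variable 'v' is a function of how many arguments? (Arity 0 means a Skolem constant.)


Quantifier prefix: exists x exists y forall z exists u exists v forall w
'v' is existentially quantified at position 5.
Universal variables preceding it: z
Skolem function arity = 1

1


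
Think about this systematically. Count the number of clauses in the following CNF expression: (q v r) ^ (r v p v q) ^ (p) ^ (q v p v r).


A CNF formula is a conjunction of clauses.
Clauses are separated by ^.
Counting the conjuncts: 4 clauses.

4


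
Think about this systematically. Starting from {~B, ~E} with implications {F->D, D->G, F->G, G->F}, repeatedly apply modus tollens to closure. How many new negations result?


Initial negated facts: {~B, ~E}
Apply modus tollens to closure:
  (no implication fires)
Final negated: {~B, ~E}
New negations: {(none)}
Count = 0

0


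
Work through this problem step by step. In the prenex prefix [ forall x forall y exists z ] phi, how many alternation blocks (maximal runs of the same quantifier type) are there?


Quantifier-type sequence: A A E  (A=forall, E=exists)
Group into maximal same-type runs:
  Ax2 | Ex1
Number of blocks = 2

2


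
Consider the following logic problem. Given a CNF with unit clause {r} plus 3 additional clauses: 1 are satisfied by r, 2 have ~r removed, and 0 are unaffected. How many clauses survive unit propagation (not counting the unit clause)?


Satisfied (removed): 1
Shortened (remain): 2
Unchanged (remain): 0
Remaining = 2 + 0 = 2

2


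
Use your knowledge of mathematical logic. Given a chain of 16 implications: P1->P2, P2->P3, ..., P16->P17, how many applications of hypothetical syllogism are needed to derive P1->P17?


With 16 implications in a chain connecting 17 propositions:
P1->P2, P2->P3, ..., P16->P17
Steps needed = (number of implications) - 1 = 16 - 1 = 15

15


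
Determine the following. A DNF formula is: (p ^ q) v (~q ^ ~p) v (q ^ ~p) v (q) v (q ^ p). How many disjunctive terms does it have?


A DNF formula is a disjunction of terms (conjunctions).
Terms are separated by v.
Counting the disjuncts: 5 terms.

5


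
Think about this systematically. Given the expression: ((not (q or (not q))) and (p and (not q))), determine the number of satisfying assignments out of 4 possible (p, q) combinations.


Check all 4 assignments:
p=0, q=0: 0
p=0, q=1: 0
p=1, q=0: 0
p=1, q=1: 0
Count of True = 0

0


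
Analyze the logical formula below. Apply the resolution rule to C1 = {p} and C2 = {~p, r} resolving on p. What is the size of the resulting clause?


Remove p from C1 and ~p from C2.
C1 remainder: {}
C2 remainder: {r}
Union (resolvent): {r}
Resolvent has 1 literal(s).

1


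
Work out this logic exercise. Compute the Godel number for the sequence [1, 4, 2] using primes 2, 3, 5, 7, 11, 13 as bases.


Encode each element as an exponent of the corresponding prime:
  2^1 = 2
  3^4 = 81
  5^2 = 25
Product = 2 * 81 * 25 = 4050

4050


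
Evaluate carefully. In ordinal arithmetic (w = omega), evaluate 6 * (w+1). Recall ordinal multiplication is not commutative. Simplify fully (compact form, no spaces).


Compute 6 * (w+1).
Ordinal * is associative and left-distributive over +, but NOT commutative; for finite n>1, n*w = w but w*n stays w*n.
By left-distributivity: 6 * (w+1) = 6*w + 6*1 = w + 6 = w+6.
Result = w+6

w+6


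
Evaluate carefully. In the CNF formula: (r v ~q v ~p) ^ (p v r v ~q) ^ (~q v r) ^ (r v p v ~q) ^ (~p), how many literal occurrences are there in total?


Counting literals in each clause:
Clause 1: 3 literal(s)
Clause 2: 3 literal(s)
Clause 3: 2 literal(s)
Clause 4: 3 literal(s)
Clause 5: 1 literal(s)
Total = 12

12


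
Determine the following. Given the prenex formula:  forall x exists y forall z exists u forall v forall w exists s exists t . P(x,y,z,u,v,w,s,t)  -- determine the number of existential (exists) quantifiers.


Quantifier prefix: forall x exists y forall z exists u forall v forall w exists s exists t
Mark each quantifier type:
  U E U E U U E E
Universal count = 4, Existential count = 4
Asked for existential (exists) quantifiers: 4

4


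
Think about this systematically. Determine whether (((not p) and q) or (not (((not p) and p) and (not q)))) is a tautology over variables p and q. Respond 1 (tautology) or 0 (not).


Check all 4 assignments:
p=0, q=0: 1
p=0, q=1: 1
p=1, q=0: 1
p=1, q=1: 1
Satisfying count = 4/4.
Tautology iff count = 4: yes.

1


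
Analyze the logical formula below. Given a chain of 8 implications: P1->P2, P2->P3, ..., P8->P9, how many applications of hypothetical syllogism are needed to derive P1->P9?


With 8 implications in a chain connecting 9 propositions:
P1->P2, P2->P3, ..., P8->P9
Steps needed = (number of implications) - 1 = 8 - 1 = 7

7


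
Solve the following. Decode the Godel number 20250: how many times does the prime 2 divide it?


Factorize 20250 by dividing by 2 repeatedly.
Division steps: 2 divides 20250 exactly 1 time(s).
Exponent of 2 = 1

1


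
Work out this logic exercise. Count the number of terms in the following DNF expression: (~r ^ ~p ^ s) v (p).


A DNF formula is a disjunction of terms (conjunctions).
Terms are separated by v.
Counting the disjuncts: 2 terms.

2


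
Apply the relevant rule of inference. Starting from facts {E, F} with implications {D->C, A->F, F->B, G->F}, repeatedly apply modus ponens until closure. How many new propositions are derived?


Initial facts: {E, F}
Apply modus ponens to closure:
  F and F->B  =>  B
Final known: {B, E, F}
New propositions: {B}
Count = 1

1


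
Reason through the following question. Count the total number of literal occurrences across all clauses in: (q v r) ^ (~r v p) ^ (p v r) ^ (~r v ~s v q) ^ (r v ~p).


Counting literals in each clause:
Clause 1: 2 literal(s)
Clause 2: 2 literal(s)
Clause 3: 2 literal(s)
Clause 4: 3 literal(s)
Clause 5: 2 literal(s)
Total = 11

11


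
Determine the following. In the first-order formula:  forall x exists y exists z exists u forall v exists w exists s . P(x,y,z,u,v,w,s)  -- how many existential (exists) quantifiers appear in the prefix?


Quantifier prefix: forall x exists y exists z exists u forall v exists w exists s
Mark each quantifier type:
  U E E E U E E
Universal count = 2, Existential count = 5
Asked for existential (exists) quantifiers: 5

5


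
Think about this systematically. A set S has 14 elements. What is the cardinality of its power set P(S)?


The power set of a set with n elements has 2^n elements.
|P(S)| = 2^14 = 16384

16384


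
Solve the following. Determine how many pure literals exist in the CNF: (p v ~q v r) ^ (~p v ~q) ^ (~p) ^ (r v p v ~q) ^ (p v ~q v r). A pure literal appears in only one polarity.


Check each variable for pure literal status:
p: mixed (not pure)
q: pure negative
r: pure positive
Pure literal count = 2

2


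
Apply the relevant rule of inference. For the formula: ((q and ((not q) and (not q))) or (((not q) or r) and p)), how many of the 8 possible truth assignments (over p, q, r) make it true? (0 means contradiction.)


Check all 8 assignments:
p=0, q=0, r=0: 0
p=0, q=0, r=1: 0
p=0, q=1, r=0: 0
p=0, q=1, r=1: 0
p=1, q=0, r=0: 1
p=1, q=0, r=1: 1
p=1, q=1, r=0: 0
p=1, q=1, r=1: 1
Count of True = 3

3


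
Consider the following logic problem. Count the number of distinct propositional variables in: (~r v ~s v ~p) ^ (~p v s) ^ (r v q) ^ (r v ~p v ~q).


Identify each variable that appears in the formula.
Variables found: p, q, r, s
Count = 4

4


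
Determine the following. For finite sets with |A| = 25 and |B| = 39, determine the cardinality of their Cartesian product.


The Cartesian product A x B contains all ordered pairs (a, b).
|A x B| = |A| * |B| = 25 * 39 = 975

975


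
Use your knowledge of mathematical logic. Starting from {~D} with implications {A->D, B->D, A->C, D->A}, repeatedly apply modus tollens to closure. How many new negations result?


Initial negated facts: {~D}
Apply modus tollens to closure:
  ~D and A->D  =>  ~A
  ~D and B->D  =>  ~B
Final negated: {~A, ~B, ~D}
New negations: {~A, ~B}
Count = 2

2


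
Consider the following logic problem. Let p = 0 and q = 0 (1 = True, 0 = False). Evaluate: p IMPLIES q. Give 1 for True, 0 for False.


p = 0, q = 0
Operation: p IMPLIES q
Evaluate: 0 IMPLIES 0 = 1

1


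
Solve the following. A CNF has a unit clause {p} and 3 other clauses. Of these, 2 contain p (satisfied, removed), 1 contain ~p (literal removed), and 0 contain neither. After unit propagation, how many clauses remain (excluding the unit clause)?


Satisfied (removed): 2
Shortened (remain): 1
Unchanged (remain): 0
Remaining = 1 + 0 = 1

1


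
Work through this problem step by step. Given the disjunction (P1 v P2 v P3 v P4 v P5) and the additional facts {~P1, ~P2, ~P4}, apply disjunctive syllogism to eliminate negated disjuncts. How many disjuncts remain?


Original disjuncts (5): P1, P2, P3, P4, P5
Negated (eliminate): ~P1, ~P2, ~P4
Remaining disjuncts: P3, P5
Count = 5 - 3 = 2

2


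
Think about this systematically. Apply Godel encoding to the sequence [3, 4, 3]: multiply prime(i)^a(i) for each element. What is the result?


Encode each element as an exponent of the corresponding prime:
  2^3 = 8
  3^4 = 81
  5^3 = 125
Product = 8 * 81 * 125 = 81000

81000


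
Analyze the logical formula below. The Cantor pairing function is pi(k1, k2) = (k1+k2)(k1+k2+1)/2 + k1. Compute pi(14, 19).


k1 + k2 = 33
(k1+k2)(k1+k2+1)/2 = 33 * 34 / 2 = 561
pi = 561 + 14 = 575

575


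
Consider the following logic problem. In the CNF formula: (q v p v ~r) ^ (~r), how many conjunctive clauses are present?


A CNF formula is a conjunction of clauses.
Clauses are separated by ^.
Counting the conjuncts: 2 clauses.

2


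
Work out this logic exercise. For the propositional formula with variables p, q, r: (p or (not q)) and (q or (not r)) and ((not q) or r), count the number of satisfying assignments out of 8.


Evaluate all 8 assignments for p, q, r:
p=0, q=0, r=0: 1
p=0, q=0, r=1: 0
p=0, q=1, r=0: 0
p=0, q=1, r=1: 0
p=1, q=0, r=0: 1
p=1, q=0, r=1: 0
p=1, q=1, r=0: 0
p=1, q=1, r=1: 1
Satisfying count = 3

3


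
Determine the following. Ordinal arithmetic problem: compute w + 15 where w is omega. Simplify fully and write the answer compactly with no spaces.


Compute w + 15.
Ordinal + is associative but NOT commutative; for finite n>0, n + w = w but w + n stays w+n.
w + 15 is already in normal form (a successor ordinal beyond w).
Result = w+15

w+15


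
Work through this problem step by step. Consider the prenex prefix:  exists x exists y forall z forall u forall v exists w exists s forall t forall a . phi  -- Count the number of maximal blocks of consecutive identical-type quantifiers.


Quantifier-type sequence: E E A A A E E A A  (A=forall, E=exists)
Group into maximal same-type runs:
  Ex2 | Ax3 | Ex2 | Ax2
Number of blocks = 4

4


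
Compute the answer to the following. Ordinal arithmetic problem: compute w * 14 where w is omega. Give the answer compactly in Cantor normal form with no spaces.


Compute w * 14.
Ordinal * is associative and left-distributive over +, but NOT commutative; for finite n>1, n*w = w but w*n stays w*n.
w * 14 means 14 copies of w concatenated: w*14.
Result = w*14

w*14


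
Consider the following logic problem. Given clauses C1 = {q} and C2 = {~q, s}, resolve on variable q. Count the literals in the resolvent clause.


Remove q from C1 and ~q from C2.
C1 remainder: {}
C2 remainder: {s}
Union (resolvent): {s}
Resolvent has 1 literal(s).

1


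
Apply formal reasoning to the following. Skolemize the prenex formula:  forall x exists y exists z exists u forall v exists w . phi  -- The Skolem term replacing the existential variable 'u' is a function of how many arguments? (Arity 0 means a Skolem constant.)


Quantifier prefix: forall x exists y exists z exists u forall v exists w
'u' is existentially quantified at position 4.
Universal variables preceding it: x
Skolem function arity = 1

1


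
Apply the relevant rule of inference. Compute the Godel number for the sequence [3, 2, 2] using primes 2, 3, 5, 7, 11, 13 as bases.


Encode each element as an exponent of the corresponding prime:
  2^3 = 8
  3^2 = 9
  5^2 = 25
Product = 8 * 9 * 25 = 1800

1800


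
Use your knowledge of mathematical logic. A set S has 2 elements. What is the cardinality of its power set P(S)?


The power set of a set with n elements has 2^n elements.
|P(S)| = 2^2 = 4

4


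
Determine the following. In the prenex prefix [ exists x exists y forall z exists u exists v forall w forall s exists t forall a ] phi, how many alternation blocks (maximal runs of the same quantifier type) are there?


Quantifier-type sequence: E E A E E A A E A  (A=forall, E=exists)
Group into maximal same-type runs:
  Ex2 | Ax1 | Ex2 | Ax2 | Ex1 | Ax1
Number of blocks = 6

6


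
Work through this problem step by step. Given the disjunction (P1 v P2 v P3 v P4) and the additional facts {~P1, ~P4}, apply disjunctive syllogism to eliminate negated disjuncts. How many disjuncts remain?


Original disjuncts (4): P1, P2, P3, P4
Negated (eliminate): ~P1, ~P4
Remaining disjuncts: P2, P3
Count = 4 - 2 = 2

2


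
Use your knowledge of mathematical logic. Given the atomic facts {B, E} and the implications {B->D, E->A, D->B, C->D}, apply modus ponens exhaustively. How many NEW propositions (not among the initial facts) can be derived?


Initial facts: {B, E}
Apply modus ponens to closure:
  B and B->D  =>  D
  E and E->A  =>  A
Final known: {A, B, D, E}
New propositions: {A, D}
Count = 2

2


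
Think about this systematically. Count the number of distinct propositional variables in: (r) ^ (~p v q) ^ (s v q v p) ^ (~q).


Identify each variable that appears in the formula.
Variables found: p, q, r, s
Count = 4

4


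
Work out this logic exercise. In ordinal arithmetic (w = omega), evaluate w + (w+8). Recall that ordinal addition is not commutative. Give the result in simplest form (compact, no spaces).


Compute w + (w+8).
Ordinal + is associative but NOT commutative; for finite n>0, n + w = w but w + n stays w+n.
w + (w+8) = (w+w) + 8 = w*2+8.
Result = w*2+8

w*2+8


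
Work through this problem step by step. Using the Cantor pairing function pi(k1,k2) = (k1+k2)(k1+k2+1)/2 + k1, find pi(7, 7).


k1 + k2 = 14
(k1+k2)(k1+k2+1)/2 = 14 * 15 / 2 = 105
pi = 105 + 7 = 112

112


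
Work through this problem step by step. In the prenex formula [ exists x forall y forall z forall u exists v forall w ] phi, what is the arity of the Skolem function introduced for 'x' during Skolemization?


Quantifier prefix: exists x forall y forall z forall u exists v forall w
'x' is existentially quantified at position 1.
No universal quantifiers precede it.
Skolem function arity = 0 (a Skolem constant)

0


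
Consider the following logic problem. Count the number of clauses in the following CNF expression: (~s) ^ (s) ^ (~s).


A CNF formula is a conjunction of clauses.
Clauses are separated by ^.
Counting the conjuncts: 3 clauses.

3


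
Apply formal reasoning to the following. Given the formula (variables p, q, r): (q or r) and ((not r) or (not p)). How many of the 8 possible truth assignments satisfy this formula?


Evaluate all 8 assignments for p, q, r:
p=0, q=0, r=0: 0
p=0, q=0, r=1: 1
p=0, q=1, r=0: 1
p=0, q=1, r=1: 1
p=1, q=0, r=0: 0
p=1, q=0, r=1: 0
p=1, q=1, r=0: 1
p=1, q=1, r=1: 0
Satisfying count = 4

4


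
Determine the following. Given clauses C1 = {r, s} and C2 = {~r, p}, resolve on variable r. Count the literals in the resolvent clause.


Remove r from C1 and ~r from C2.
C1 remainder: {s}
C2 remainder: {p}
Union (resolvent): {p, s}
Resolvent has 2 literal(s).

2


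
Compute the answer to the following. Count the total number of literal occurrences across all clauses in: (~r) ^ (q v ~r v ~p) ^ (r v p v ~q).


Counting literals in each clause:
Clause 1: 1 literal(s)
Clause 2: 3 literal(s)
Clause 3: 3 literal(s)
Total = 7

7


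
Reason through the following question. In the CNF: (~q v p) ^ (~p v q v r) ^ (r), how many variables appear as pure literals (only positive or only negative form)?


Check each variable for pure literal status:
p: mixed (not pure)
q: mixed (not pure)
r: pure positive
Pure literal count = 1

1


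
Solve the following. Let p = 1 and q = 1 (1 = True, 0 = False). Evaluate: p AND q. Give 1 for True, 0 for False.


p = 1, q = 1
Operation: p AND q
Evaluate: 1 AND 1 = 1

1


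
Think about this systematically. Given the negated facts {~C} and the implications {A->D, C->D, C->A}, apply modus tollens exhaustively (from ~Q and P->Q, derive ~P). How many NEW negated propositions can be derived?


Initial negated facts: {~C}
Apply modus tollens to closure:
  (no implication fires)
Final negated: {~C}
New negations: {(none)}
Count = 0

0


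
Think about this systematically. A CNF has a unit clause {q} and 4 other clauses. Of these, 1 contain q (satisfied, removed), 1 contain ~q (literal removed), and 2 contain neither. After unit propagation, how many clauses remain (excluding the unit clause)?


Satisfied (removed): 1
Shortened (remain): 1
Unchanged (remain): 2
Remaining = 1 + 2 = 3

3


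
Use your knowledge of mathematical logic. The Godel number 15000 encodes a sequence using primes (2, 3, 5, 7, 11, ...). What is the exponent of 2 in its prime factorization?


Factorize 15000 by dividing by 2 repeatedly.
Division steps: 2 divides 15000 exactly 3 time(s).
Exponent of 2 = 3

3


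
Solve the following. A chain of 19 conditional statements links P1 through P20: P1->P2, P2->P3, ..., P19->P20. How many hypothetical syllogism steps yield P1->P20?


With 19 implications in a chain connecting 20 propositions:
P1->P2, P2->P3, ..., P19->P20
Steps needed = (number of implications) - 1 = 19 - 1 = 18

18


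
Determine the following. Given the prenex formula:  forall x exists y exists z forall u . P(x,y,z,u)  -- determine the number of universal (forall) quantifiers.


Quantifier prefix: forall x exists y exists z forall u
Mark each quantifier type:
  U E E U
Universal count = 2, Existential count = 2
Asked for universal (forall) quantifiers: 2

2


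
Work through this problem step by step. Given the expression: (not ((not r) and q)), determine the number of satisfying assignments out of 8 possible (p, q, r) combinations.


Check all 8 assignments:
p=0, q=0, r=0: 1
p=0, q=0, r=1: 1
p=0, q=1, r=0: 0
p=0, q=1, r=1: 1
p=1, q=0, r=0: 1
p=1, q=0, r=1: 1
p=1, q=1, r=0: 0
p=1, q=1, r=1: 1
Count of True = 6

6


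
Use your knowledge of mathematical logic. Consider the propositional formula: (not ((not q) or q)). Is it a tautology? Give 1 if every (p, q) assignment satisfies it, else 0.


Check all 4 assignments:
p=0, q=0: 0
p=0, q=1: 0
p=1, q=0: 0
p=1, q=1: 0
Satisfying count = 0/4.
Tautology iff count = 4: no.

0


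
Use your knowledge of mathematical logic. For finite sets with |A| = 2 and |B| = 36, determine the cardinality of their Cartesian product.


The Cartesian product A x B contains all ordered pairs (a, b).
|A x B| = |A| * |B| = 2 * 36 = 72

72


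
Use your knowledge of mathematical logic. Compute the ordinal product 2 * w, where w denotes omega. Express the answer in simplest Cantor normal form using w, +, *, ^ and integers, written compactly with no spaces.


Compute 2 * w.
Ordinal * is associative and left-distributive over +, but NOT commutative; for finite n>1, n*w = w but w*n stays w*n.
For finite n>0, n * w = sup{n*k : k<w} = w. So 2 * w = w.
Result = w

w


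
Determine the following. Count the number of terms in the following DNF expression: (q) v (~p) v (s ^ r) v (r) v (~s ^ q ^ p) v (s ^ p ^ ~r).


A DNF formula is a disjunction of terms (conjunctions).
Terms are separated by v.
Counting the disjuncts: 6 terms.

6


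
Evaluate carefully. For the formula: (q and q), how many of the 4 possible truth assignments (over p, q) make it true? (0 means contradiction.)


Check all 4 assignments:
p=0, q=0: 0
p=0, q=1: 1
p=1, q=0: 0
p=1, q=1: 1
Count of True = 2

2


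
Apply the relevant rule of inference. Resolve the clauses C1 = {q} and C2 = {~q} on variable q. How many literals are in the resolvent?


Remove q from C1 and ~q from C2.
C1 remainder: {}
C2 remainder: {}
Union (resolvent): {} (empty clause)
Resolvent has 0 literal(s).

0


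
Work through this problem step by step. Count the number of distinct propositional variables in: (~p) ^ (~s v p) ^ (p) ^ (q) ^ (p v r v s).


Identify each variable that appears in the formula.
Variables found: p, q, r, s
Count = 4

4


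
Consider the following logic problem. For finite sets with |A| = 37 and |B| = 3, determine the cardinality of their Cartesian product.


The Cartesian product A x B contains all ordered pairs (a, b).
|A x B| = |A| * |B| = 37 * 3 = 111

111


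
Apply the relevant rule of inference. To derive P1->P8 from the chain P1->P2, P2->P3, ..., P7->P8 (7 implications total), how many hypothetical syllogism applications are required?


With 7 implications in a chain connecting 8 propositions:
P1->P2, P2->P3, ..., P7->P8
Steps needed = (number of implications) - 1 = 7 - 1 = 6

6


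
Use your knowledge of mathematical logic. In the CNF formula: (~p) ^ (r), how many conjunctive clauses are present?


A CNF formula is a conjunction of clauses.
Clauses are separated by ^.
Counting the conjuncts: 2 clauses.

2


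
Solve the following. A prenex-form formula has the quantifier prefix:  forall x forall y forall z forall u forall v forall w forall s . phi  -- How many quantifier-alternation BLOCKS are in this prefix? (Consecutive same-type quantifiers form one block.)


Quantifier-type sequence: A A A A A A A  (A=forall, E=exists)
Group into maximal same-type runs:
  Ax7
Number of blocks = 1

1


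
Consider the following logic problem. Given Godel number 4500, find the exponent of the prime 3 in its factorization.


Factorize 4500 by dividing by 3 repeatedly.
Division steps: 3 divides 4500 exactly 2 time(s).
Exponent of 3 = 2

2


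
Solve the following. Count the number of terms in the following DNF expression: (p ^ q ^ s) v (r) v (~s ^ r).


A DNF formula is a disjunction of terms (conjunctions).
Terms are separated by v.
Counting the disjuncts: 3 terms.

3


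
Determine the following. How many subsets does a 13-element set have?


The power set of a set with n elements has 2^n elements.
|P(S)| = 2^13 = 8192

8192


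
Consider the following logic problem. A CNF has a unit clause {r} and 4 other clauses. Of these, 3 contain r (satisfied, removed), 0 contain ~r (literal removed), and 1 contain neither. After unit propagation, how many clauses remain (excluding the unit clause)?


Satisfied (removed): 3
Shortened (remain): 0
Unchanged (remain): 1
Remaining = 0 + 1 = 1

1


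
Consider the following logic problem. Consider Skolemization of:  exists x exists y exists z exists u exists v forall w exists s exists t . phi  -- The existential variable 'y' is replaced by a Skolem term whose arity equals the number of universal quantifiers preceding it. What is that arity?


Quantifier prefix: exists x exists y exists z exists u exists v forall w exists s exists t
'y' is existentially quantified at position 2.
No universal quantifiers precede it.
Skolem function arity = 0 (a Skolem constant)

0


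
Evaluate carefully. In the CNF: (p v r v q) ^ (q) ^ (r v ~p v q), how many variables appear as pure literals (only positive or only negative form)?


Check each variable for pure literal status:
p: mixed (not pure)
q: pure positive
r: pure positive
Pure literal count = 2

2


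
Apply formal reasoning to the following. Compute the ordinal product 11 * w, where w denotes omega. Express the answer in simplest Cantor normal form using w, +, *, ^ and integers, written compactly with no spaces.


Compute 11 * w.
Ordinal * is associative and left-distributive over +, but NOT commutative; for finite n>1, n*w = w but w*n stays w*n.
For finite n>0, n * w = sup{n*k : k<w} = w. So 11 * w = w.
Result = w

w


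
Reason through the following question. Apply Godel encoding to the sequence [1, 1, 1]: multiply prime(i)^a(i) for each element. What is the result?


Encode each element as an exponent of the corresponding prime:
  2^1 = 2
  3^1 = 3
  5^1 = 5
Product = 2 * 3 * 5 = 30

30


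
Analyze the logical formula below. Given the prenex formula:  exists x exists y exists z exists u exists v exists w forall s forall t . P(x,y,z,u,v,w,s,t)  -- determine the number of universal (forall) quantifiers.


Quantifier prefix: exists x exists y exists z exists u exists v exists w forall s forall t
Mark each quantifier type:
  E E E E E E U U
Universal count = 2, Existential count = 6
Asked for universal (forall) quantifiers: 2

2


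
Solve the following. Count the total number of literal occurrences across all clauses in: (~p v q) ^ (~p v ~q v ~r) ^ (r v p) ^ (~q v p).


Counting literals in each clause:
Clause 1: 2 literal(s)
Clause 2: 3 literal(s)
Clause 3: 2 literal(s)
Clause 4: 2 literal(s)
Total = 9

9


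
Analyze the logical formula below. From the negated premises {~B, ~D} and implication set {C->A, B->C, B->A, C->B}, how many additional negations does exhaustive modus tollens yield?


Initial negated facts: {~B, ~D}
Apply modus tollens to closure:
  ~B and C->B  =>  ~C
Final negated: {~B, ~C, ~D}
New negations: {~C}
Count = 1

1


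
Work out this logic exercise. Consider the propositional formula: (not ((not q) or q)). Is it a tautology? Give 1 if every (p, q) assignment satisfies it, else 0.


Check all 4 assignments:
p=0, q=0: 0
p=0, q=1: 0
p=1, q=0: 0
p=1, q=1: 0
Satisfying count = 0/4.
Tautology iff count = 4: no.

0


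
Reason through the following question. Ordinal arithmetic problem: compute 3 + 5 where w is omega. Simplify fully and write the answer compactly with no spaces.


Compute 3 + 5.
Ordinal + is associative but NOT commutative; for finite n>0, n + w = w but w + n stays w+n.
Both operands finite; ordinal + agrees with natural +: 3 + 5 = 8.
Result = 8

8


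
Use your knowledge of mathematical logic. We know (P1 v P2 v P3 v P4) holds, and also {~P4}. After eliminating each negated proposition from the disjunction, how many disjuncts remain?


Original disjuncts (4): P1, P2, P3, P4
Negated (eliminate): ~P4
Remaining disjuncts: P1, P2, P3
Count = 4 - 1 = 3

3


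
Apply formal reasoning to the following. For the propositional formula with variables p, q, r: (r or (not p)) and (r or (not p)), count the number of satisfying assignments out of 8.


Evaluate all 8 assignments for p, q, r:
p=0, q=0, r=0: 1
p=0, q=0, r=1: 1
p=0, q=1, r=0: 1
p=0, q=1, r=1: 1
p=1, q=0, r=0: 0
p=1, q=0, r=1: 1
p=1, q=1, r=0: 0
p=1, q=1, r=1: 1
Satisfying count = 6

6


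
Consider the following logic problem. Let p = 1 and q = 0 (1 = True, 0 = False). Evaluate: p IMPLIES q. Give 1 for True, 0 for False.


p = 1, q = 0
Operation: p IMPLIES q
Evaluate: 1 IMPLIES 0 = 0

0


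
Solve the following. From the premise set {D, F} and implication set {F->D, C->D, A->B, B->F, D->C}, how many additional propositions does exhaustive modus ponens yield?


Initial facts: {D, F}
Apply modus ponens to closure:
  D and D->C  =>  C
Final known: {C, D, F}
New propositions: {C}
Count = 1

1


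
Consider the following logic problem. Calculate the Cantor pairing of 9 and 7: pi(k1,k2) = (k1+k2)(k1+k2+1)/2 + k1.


k1 + k2 = 16
(k1+k2)(k1+k2+1)/2 = 16 * 17 / 2 = 136
pi = 136 + 9 = 145

145


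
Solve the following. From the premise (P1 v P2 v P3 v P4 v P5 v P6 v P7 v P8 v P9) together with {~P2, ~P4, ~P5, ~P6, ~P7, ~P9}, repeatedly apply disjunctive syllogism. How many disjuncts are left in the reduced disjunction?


Original disjuncts (9): P1, P2, P3, P4, P5, P6, P7, P8, P9
Negated (eliminate): ~P2, ~P4, ~P5, ~P6, ~P7, ~P9
Remaining disjuncts: P1, P3, P8
Count = 9 - 6 = 3

3


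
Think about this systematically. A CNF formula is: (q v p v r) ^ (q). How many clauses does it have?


A CNF formula is a conjunction of clauses.
Clauses are separated by ^.
Counting the conjuncts: 2 clauses.

2


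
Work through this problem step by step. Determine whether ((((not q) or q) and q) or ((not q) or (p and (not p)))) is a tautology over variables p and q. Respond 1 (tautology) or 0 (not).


Check all 4 assignments:
p=0, q=0: 1
p=0, q=1: 1
p=1, q=0: 1
p=1, q=1: 1
Satisfying count = 4/4.
Tautology iff count = 4: yes.

1


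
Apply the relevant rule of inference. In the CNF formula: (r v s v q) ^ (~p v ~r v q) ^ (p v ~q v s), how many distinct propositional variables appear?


Identify each variable that appears in the formula.
Variables found: p, q, r, s
Count = 4

4


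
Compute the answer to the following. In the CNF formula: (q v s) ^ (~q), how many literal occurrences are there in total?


Counting literals in each clause:
Clause 1: 2 literal(s)
Clause 2: 1 literal(s)
Total = 3

3


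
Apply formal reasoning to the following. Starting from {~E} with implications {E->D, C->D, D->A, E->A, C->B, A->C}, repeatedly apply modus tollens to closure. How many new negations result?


Initial negated facts: {~E}
Apply modus tollens to closure:
  (no implication fires)
Final negated: {~E}
New negations: {(none)}
Count = 0

0


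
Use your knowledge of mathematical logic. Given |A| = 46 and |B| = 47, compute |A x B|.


The Cartesian product A x B contains all ordered pairs (a, b).
|A x B| = |A| * |B| = 46 * 47 = 2162

2162


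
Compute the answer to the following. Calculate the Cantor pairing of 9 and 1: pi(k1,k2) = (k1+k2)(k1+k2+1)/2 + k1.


k1 + k2 = 10
(k1+k2)(k1+k2+1)/2 = 10 * 11 / 2 = 55
pi = 55 + 9 = 64

64


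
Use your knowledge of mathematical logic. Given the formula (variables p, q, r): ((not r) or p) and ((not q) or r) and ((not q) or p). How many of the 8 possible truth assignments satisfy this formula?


Evaluate all 8 assignments for p, q, r:
p=0, q=0, r=0: 1
p=0, q=0, r=1: 0
p=0, q=1, r=0: 0
p=0, q=1, r=1: 0
p=1, q=0, r=0: 1
p=1, q=0, r=1: 1
p=1, q=1, r=0: 0
p=1, q=1, r=1: 1
Satisfying count = 4

4


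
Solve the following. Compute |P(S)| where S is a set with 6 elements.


The power set of a set with n elements has 2^n elements.
|P(S)| = 2^6 = 64

64


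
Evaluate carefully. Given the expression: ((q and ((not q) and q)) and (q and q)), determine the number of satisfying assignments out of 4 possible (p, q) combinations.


Check all 4 assignments:
p=0, q=0: 0
p=0, q=1: 0
p=1, q=0: 0
p=1, q=1: 0
Count of True = 0

0


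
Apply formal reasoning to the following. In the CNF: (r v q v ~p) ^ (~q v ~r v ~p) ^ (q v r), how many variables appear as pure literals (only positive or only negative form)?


Check each variable for pure literal status:
p: pure negative
q: mixed (not pure)
r: mixed (not pure)
Pure literal count = 1

1


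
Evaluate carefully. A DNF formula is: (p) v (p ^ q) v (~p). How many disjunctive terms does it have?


A DNF formula is a disjunction of terms (conjunctions).
Terms are separated by v.
Counting the disjuncts: 3 terms.

3
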